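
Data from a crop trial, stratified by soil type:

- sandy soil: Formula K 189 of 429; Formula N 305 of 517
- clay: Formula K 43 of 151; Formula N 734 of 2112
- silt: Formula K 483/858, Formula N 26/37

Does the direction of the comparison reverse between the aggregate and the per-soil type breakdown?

Sandy soil: Formula K 189/429 = 44.1%, Formula N 305/517 = 59.0% → Formula N
Clay: Formula K 43/151 = 28.5%, Formula N 734/2112 = 34.8% → Formula N
Silt: Formula K 483/858 = 56.3%, Formula N 26/37 = 70.3% → Formula N
Overall: Formula K 715/1438 = 49.7%, Formula N 1065/2666 = 39.9% → Formula K
Formula N wins each soil group but Formula K wins overall — the comparison reverses. Formula N's plots skew toward clay, which has a lower base rate.

Yes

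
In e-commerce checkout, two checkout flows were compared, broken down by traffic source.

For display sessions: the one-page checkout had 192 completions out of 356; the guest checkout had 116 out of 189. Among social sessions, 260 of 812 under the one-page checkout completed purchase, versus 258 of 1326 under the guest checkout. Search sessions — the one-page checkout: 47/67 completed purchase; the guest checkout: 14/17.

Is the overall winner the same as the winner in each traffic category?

No

Display: the one-page checkout 192/356 = 53.9%, the guest checkout 116/189 = 61.4% → the guest checkout
Social: the one-page checkout 260/812 = 32.0%, the guest checkout 258/1326 = 19.5% → the one-page checkout
Search: the one-page checkout 47/67 = 70.1%, the guest checkout 14/17 = 82.4% → the guest checkout
Overall: the one-page checkout 499/1235 = 40.4%, the guest checkout 388/1532 = 25.3% → the one-page checkout
Neither sweeps: the one-page checkout wins 1 of 3 groups, the guest checkout wins 2. The one-page checkout wins overall but not every group — no Simpson reversal.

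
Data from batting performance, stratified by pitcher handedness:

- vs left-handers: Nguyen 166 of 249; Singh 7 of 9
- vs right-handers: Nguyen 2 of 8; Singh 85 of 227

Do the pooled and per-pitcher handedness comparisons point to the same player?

No

Vs left-handers: Nguyen 166/249 = 66.7%, Singh 7/9 = 77.8% → Singh
Vs right-handers: Nguyen 2/8 = 25.0%, Singh 85/227 = 37.4% → Singh
Overall: Nguyen 168/257 = 65.4%, Singh 92/236 = 39.0% → Nguyen
Singh wins each pitcher group but Nguyen wins overall — the comparison reverses. Singh's at-bats skew toward vs right-handers, which has a lower base rate.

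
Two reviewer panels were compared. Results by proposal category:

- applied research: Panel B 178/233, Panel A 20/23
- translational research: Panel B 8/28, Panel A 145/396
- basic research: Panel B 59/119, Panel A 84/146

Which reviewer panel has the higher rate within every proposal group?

Panel A

Applied research: Panel B 178/233 = 76.4%, Panel A 20/23 = 87.0% → Panel A
Translational research: Panel B 8/28 = 28.6%, Panel A 145/396 = 36.6% → Panel A
Basic research: Panel B 59/119 = 49.6%, Panel A 84/146 = 57.5% → Panel A
Panel A has the higher rate in all 3 groups.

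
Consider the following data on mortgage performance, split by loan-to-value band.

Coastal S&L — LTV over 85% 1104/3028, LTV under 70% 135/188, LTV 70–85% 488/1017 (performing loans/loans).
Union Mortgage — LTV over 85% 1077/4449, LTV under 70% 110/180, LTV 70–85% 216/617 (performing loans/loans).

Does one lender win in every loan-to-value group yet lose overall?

No

LTV over 85%: Coastal S&L 1104/3028 = 36.5%, Union Mortgage 1077/4449 = 24.2% → Coastal S&L
LTV under 70%: Coastal S&L 135/188 = 71.8%, Union Mortgage 110/180 = 61.1% → Coastal S&L
LTV 70–85%: Coastal S&L 488/1017 = 48.0%, Union Mortgage 216/617 = 35.0% → Coastal S&L
Overall: Coastal S&L 1727/4233 = 40.8%, Union Mortgage 1403/5246 = 26.7% → Coastal S&L
Coastal S&L wins overall and in every loan-to-value group — no reversal.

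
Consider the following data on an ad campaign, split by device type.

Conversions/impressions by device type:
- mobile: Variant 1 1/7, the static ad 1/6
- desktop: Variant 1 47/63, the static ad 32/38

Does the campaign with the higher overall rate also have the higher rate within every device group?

Yes

Mobile: Variant 1 1/7 = 14.3%, the static ad 1/6 = 16.7% → the static ad
Desktop: Variant 1 47/63 = 74.6%, the static ad 32/38 = 84.2% → the static ad
Overall: Variant 1 48/70 = 68.6%, the static ad 33/44 = 75.0% → the static ad
The static ad wins overall and in every device group — no reversal.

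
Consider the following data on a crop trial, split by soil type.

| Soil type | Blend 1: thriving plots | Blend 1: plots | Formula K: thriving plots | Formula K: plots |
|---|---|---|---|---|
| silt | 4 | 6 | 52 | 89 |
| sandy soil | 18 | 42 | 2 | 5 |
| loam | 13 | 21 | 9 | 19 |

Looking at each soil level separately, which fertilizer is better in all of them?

Silt: Blend 1 4/6 = 66.7%, Formula K 52/89 = 58.4% → Blend 1
Sandy soil: Blend 1 18/42 = 42.9%, Formula K 2/5 = 40.0% → Blend 1
Loam: Blend 1 13/21 = 61.9%, Formula K 9/19 = 47.4% → Blend 1
Blend 1 has the higher rate in all 3 groups.

Blend 1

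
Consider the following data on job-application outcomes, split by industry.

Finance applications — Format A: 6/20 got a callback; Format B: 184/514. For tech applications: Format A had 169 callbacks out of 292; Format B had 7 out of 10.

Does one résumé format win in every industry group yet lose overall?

Yes

Finance: Format A 6/20 = 30.0%, Format B 184/514 = 35.8% → Format B
Tech: Format A 169/292 = 57.9%, Format B 7/10 = 70.0% → Format B
Overall: Format A 175/312 = 56.1%, Format B 191/524 = 36.5% → Format A
Format B wins each industry group but Format A wins overall — the comparison reverses. Format B's applications skew toward finance, which has a lower base rate.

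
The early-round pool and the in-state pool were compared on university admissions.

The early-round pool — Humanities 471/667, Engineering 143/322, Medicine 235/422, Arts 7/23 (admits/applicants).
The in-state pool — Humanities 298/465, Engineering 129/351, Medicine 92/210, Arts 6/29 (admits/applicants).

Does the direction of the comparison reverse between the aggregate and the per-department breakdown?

No

Humanities: the early-round pool 471/667 = 70.6%, the in-state pool 298/465 = 64.1% → the early-round pool
Engineering: the early-round pool 143/322 = 44.4%, the in-state pool 129/351 = 36.8% → the early-round pool
Medicine: the early-round pool 235/422 = 55.7%, the in-state pool 92/210 = 43.8% → the early-round pool
Arts: the early-round pool 7/23 = 30.4%, the in-state pool 6/29 = 20.7% → the early-round pool
Overall: the early-round pool 856/1434 = 59.7%, the in-state pool 525/1055 = 49.8% → the early-round pool
The early-round pool wins overall and in every department group — no reversal.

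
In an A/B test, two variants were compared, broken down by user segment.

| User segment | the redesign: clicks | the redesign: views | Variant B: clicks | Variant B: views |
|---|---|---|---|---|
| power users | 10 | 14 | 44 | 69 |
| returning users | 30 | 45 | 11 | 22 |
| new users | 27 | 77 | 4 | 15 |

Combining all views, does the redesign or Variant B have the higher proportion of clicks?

Power users: the redesign 10/14 = 71.4%, Variant B 44/69 = 63.8% → the redesign
Returning users: the redesign 30/45 = 66.7%, Variant B 11/22 = 50.0% → the redesign
New users: the redesign 27/77 = 35.1%, Variant B 4/15 = 26.7% → the redesign
Overall: the redesign 67/136 = 49.3%, Variant B 59/106 = 55.7% → Variant B
(The redesign wins every user group but Variant B wins overall — the redesign's views skew toward the low-rate new users group.)

Variant B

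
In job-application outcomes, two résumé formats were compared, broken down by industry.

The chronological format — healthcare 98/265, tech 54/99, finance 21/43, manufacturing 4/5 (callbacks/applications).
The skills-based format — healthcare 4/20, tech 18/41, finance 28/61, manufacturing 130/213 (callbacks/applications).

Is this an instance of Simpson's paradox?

Healthcare: the chronological format 98/265 = 37.0%, the skills-based format 4/20 = 20.0% → the chronological format
Tech: the chronological format 54/99 = 54.5%, the skills-based format 18/41 = 43.9% → the chronological format
Finance: the chronological format 21/43 = 48.8%, the skills-based format 28/61 = 45.9% → the chronological format
Manufacturing: the chronological format 4/5 = 80.0%, the skills-based format 130/213 = 61.0% → the chronological format
Overall: the chronological format 177/412 = 43.0%, the skills-based format 180/335 = 53.7% → the skills-based format
The chronological format wins each industry group but the skills-based format wins overall — the comparison reverses. The chronological format's applications skew toward healthcare, which has a lower base rate.

Yes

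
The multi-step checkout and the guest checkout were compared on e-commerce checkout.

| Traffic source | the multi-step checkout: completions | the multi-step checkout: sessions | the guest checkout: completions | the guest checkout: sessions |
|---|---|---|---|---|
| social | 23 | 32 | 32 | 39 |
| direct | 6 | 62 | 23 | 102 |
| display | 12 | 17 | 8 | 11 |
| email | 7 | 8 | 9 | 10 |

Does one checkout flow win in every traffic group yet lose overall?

Social: the multi-step checkout 23/32 = 71.9%, the guest checkout 32/39 = 82.1% → the guest checkout
Direct: the multi-step checkout 6/62 = 9.7%, the guest checkout 23/102 = 22.5% → the guest checkout
Display: the multi-step checkout 12/17 = 70.6%, the guest checkout 8/11 = 72.7% → the guest checkout
Email: the multi-step checkout 7/8 = 87.5%, the guest checkout 9/10 = 90.0% → the guest checkout
Overall: the multi-step checkout 48/119 = 40.3%, the guest checkout 72/162 = 44.4% → the guest checkout
The guest checkout wins overall and in every traffic group — no reversal.

No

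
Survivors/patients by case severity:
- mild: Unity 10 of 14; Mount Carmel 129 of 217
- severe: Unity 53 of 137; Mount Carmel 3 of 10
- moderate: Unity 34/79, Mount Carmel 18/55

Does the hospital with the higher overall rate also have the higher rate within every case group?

Mild: Unity 10/14 = 71.4%, Mount Carmel 129/217 = 59.4% → Unity
Severe: Unity 53/137 = 38.7%, Mount Carmel 3/10 = 30.0% → Unity
Moderate: Unity 34/79 = 43.0%, Mount Carmel 18/55 = 32.7% → Unity
Overall: Unity 97/230 = 42.2%, Mount Carmel 150/282 = 53.2% → Mount Carmel
Unity wins each case group but Mount Carmel wins overall — the comparison reverses. Unity's patients skew toward severe, which has a lower base rate.

No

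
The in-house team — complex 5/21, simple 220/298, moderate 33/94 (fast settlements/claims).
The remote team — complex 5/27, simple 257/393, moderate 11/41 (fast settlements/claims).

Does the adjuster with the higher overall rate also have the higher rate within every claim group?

Complex: the in-house team 5/21 = 23.8%, the remote team 5/27 = 18.5% → the in-house team
Simple: the in-house team 220/298 = 73.8%, the remote team 257/393 = 65.4% → the in-house team
Moderate: the in-house team 33/94 = 35.1%, the remote team 11/41 = 26.8% → the in-house team
Overall: the in-house team 258/413 = 62.5%, the remote team 273/461 = 59.2% → the in-house team
The in-house team wins overall and in every claim group — no reversal.

Yes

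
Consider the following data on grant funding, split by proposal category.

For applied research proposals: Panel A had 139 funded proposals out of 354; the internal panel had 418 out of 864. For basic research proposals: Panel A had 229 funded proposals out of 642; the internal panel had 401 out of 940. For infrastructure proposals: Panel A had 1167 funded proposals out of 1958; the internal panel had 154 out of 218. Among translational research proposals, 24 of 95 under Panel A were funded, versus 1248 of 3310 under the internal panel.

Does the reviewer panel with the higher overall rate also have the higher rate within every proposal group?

No

Applied research: Panel A 139/354 = 39.3%, the internal panel 418/864 = 48.4% → the internal panel
Basic research: Panel A 229/642 = 35.7%, the internal panel 401/940 = 42.7% → the internal panel
Infrastructure: Panel A 1167/1958 = 59.6%, the internal panel 154/218 = 70.6% → the internal panel
Translational research: Panel A 24/95 = 25.3%, the internal panel 1248/3310 = 37.7% → the internal panel
Overall: Panel A 1559/3049 = 51.1%, the internal panel 2221/5332 = 41.7% → Panel A
The internal panel wins each proposal group but Panel A wins overall — the comparison reverses. The internal panel's proposals skew toward translational research, which has a lower base rate.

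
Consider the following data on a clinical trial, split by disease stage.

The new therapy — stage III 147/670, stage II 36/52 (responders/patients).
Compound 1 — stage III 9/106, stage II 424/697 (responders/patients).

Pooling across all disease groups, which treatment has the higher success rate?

Compound 1

Stage III: the new therapy 147/670 = 21.9%, Compound 1 9/106 = 8.5% → the new therapy
Stage II: the new therapy 36/52 = 69.2%, Compound 1 424/697 = 60.8% → the new therapy
Overall: the new therapy 183/722 = 25.3%, Compound 1 433/803 = 53.9% → Compound 1
(The new therapy wins every disease group but Compound 1 wins overall — the new therapy's patients skew toward the low-rate stage III group.)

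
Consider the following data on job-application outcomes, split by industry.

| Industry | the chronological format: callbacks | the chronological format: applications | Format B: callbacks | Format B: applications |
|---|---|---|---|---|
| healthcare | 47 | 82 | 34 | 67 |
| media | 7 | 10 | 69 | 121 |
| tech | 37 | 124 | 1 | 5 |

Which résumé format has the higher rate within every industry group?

the chronological format

Healthcare: the chronological format 47/82 = 57.3%, Format B 34/67 = 50.7% → the chronological format
Media: the chronological format 7/10 = 70.0%, Format B 69/121 = 57.0% → the chronological format
Tech: the chronological format 37/124 = 29.8%, Format B 1/5 = 20.0% → the chronological format
The chronological format has the higher rate in all 3 groups.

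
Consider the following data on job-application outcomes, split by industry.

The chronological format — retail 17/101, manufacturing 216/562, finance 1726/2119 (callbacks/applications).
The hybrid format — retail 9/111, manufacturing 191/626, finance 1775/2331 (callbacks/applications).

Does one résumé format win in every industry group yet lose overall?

No

Retail: the chronological format 17/101 = 16.8%, the hybrid format 9/111 = 8.1% → the chronological format
Manufacturing: the chronological format 216/562 = 38.4%, the hybrid format 191/626 = 30.5% → the chronological format
Finance: the chronological format 1726/2119 = 81.5%, the hybrid format 1775/2331 = 76.1% → the chronological format
Overall: the chronological format 1959/2782 = 70.4%, the hybrid format 1975/3068 = 64.4% → the chronological format
The chronological format wins overall and in every industry group — no reversal.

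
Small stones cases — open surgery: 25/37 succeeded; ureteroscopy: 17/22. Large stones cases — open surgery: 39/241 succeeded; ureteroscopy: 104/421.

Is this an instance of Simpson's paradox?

No

Small stones: open surgery 25/37 = 67.6%, ureteroscopy 17/22 = 77.3% → ureteroscopy
Large stones: open surgery 39/241 = 16.2%, ureteroscopy 104/421 = 24.7% → ureteroscopy
Overall: open surgery 64/278 = 23.0%, ureteroscopy 121/443 = 27.3% → ureteroscopy
Ureteroscopy wins overall and in every stone group — no reversal.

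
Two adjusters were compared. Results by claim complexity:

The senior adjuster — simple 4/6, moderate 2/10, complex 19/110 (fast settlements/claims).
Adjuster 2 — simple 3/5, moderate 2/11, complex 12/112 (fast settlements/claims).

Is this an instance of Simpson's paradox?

No

Simple: the senior adjuster 4/6 = 66.7%, Adjuster 2 3/5 = 60.0% → the senior adjuster
Moderate: the senior adjuster 2/10 = 20.0%, Adjuster 2 2/11 = 18.2% → the senior adjuster
Complex: the senior adjuster 19/110 = 17.3%, Adjuster 2 12/112 = 10.7% → the senior adjuster
Overall: the senior adjuster 25/126 = 19.8%, Adjuster 2 17/128 = 13.3% → the senior adjuster
The senior adjuster wins overall and in every claim group — no reversal.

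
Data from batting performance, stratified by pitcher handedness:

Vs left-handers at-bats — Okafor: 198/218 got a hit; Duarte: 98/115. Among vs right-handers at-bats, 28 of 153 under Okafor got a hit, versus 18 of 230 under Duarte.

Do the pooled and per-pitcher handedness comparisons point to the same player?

Yes

Vs left-handers: Okafor 198/218 = 90.8%, Duarte 98/115 = 85.2% → Okafor
Vs right-handers: Okafor 28/153 = 18.3%, Duarte 18/230 = 7.8% → Okafor
Overall: Okafor 226/371 = 60.9%, Duarte 116/345 = 33.6% → Okafor
Okafor wins overall and in every pitcher group — no reversal.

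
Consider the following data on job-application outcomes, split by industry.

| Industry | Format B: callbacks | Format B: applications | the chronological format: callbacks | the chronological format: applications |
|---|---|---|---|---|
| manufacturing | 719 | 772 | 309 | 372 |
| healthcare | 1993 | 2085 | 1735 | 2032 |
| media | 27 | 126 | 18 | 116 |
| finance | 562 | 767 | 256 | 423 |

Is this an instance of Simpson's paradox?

No

Manufacturing: Format B 719/772 = 93.1%, the chronological format 309/372 = 83.1% → Format B
Healthcare: Format B 1993/2085 = 95.6%, the chronological format 1735/2032 = 85.4% → Format B
Media: Format B 27/126 = 21.4%, the chronological format 18/116 = 15.5% → Format B
Finance: Format B 562/767 = 73.3%, the chronological format 256/423 = 60.5% → Format B
Overall: Format B 3301/3750 = 88.0%, the chronological format 2318/2943 = 78.8% → Format B
Format B wins overall and in every industry group — no reversal.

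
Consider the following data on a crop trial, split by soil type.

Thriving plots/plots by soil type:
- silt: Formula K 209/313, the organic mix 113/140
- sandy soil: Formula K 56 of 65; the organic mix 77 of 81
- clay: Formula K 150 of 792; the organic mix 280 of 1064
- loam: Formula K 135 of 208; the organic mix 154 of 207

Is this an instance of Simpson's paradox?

Silt: Formula K 209/313 = 66.8%, the organic mix 113/140 = 80.7% → the organic mix
Sandy soil: Formula K 56/65 = 86.2%, the organic mix 77/81 = 95.1% → the organic mix
Clay: Formula K 150/792 = 18.9%, the organic mix 280/1064 = 26.3% → the organic mix
Loam: Formula K 135/208 = 64.9%, the organic mix 154/207 = 74.4% → the organic mix
Overall: Formula K 550/1378 = 39.9%, the organic mix 624/1492 = 41.8% → the organic mix
The organic mix wins overall and in every soil group — no reversal.

No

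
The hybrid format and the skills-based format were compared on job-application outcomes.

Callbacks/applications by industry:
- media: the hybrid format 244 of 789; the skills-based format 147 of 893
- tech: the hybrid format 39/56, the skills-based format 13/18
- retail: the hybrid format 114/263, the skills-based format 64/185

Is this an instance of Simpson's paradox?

No

Media: the hybrid format 244/789 = 30.9%, the skills-based format 147/893 = 16.5% → the hybrid format
Tech: the hybrid format 39/56 = 69.6%, the skills-based format 13/18 = 72.2% → the skills-based format
Retail: the hybrid format 114/263 = 43.3%, the skills-based format 64/185 = 34.6% → the hybrid format
Overall: the hybrid format 397/1108 = 35.8%, the skills-based format 224/1096 = 20.4% → the hybrid format
Neither sweeps: the hybrid format wins 2 of 3 groups, the skills-based format wins 1. The hybrid format wins overall but not every group — no Simpson reversal.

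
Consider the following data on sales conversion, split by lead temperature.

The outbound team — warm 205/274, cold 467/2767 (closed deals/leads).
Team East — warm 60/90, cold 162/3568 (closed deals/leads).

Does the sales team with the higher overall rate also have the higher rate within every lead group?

Yes

Warm: the outbound team 205/274 = 74.8%, Team East 60/90 = 66.7% → the outbound team
Cold: the outbound team 467/2767 = 16.9%, Team East 162/3568 = 4.5% → the outbound team
Overall: the outbound team 672/3041 = 22.1%, Team East 222/3658 = 6.1% → the outbound team
The outbound team wins overall and in every lead group — no reversal.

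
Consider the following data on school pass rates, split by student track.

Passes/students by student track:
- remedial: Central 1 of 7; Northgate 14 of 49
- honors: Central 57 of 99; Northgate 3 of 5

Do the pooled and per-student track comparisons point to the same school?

No

Remedial: Central 1/7 = 14.3%, Northgate 14/49 = 28.6% → Northgate
Honors: Central 57/99 = 57.6%, Northgate 3/5 = 60.0% → Northgate
Overall: Central 58/106 = 54.7%, Northgate 17/54 = 31.5% → Central
Northgate wins each student group but Central wins overall — the comparison reverses. Northgate's students skew toward remedial, which has a lower base rate.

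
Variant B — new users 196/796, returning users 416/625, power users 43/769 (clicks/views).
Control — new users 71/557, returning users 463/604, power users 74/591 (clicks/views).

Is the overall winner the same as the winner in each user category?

New users: Variant B 196/796 = 24.6%, Control 71/557 = 12.7% → Variant B
Returning users: Variant B 416/625 = 66.6%, Control 463/604 = 76.7% → Control
Power users: Variant B 43/769 = 5.6%, Control 74/591 = 12.5% → Control
Overall: Variant B 655/2190 = 29.9%, Control 608/1752 = 34.7% → Control
Neither sweeps: Variant B wins 1 of 3 groups, Control wins 2. Control wins overall but not every group — no Simpson reversal.

No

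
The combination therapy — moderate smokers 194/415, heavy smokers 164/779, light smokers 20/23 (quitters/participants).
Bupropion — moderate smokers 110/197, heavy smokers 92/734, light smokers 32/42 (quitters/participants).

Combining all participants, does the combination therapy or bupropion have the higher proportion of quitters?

Moderate smokers: the combination therapy 194/415 = 46.7%, bupropion 110/197 = 55.8% → bupropion
Heavy smokers: the combination therapy 164/779 = 21.1%, bupropion 92/734 = 12.5% → the combination therapy
Light smokers: the combination therapy 20/23 = 87.0%, bupropion 32/42 = 76.2% → the combination therapy
Overall: the combination therapy 378/1217 = 31.1%, bupropion 234/973 = 24.0% → the combination therapy
(Neither sweeps every dependence group, but the combination therapy has the higher pooled rate.)

the combination therapy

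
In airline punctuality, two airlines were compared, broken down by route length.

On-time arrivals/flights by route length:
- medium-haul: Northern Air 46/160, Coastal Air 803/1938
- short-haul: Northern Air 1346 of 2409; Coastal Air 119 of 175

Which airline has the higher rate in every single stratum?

Coastal Air

Medium-haul: Northern Air 46/160 = 28.8%, Coastal Air 803/1938 = 41.4% → Coastal Air
Short-haul: Northern Air 1346/2409 = 55.9%, Coastal Air 119/175 = 68.0% → Coastal Air
Coastal Air has the higher rate in both groups.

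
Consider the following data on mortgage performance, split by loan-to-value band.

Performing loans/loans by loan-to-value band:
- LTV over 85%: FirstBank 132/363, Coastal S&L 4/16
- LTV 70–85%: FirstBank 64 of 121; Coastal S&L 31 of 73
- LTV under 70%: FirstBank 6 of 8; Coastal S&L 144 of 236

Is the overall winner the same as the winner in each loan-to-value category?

No

LTV over 85%: FirstBank 132/363 = 36.4%, Coastal S&L 4/16 = 25.0% → FirstBank
LTV 70–85%: FirstBank 64/121 = 52.9%, Coastal S&L 31/73 = 42.5% → FirstBank
LTV under 70%: FirstBank 6/8 = 75.0%, Coastal S&L 144/236 = 61.0% → FirstBank
Overall: FirstBank 202/492 = 41.1%, Coastal S&L 179/325 = 55.1% → Coastal S&L
FirstBank wins each loan-to-value group but Coastal S&L wins overall — the comparison reverses. FirstBank's loans skew toward LTV over 85%, which has a lower base rate.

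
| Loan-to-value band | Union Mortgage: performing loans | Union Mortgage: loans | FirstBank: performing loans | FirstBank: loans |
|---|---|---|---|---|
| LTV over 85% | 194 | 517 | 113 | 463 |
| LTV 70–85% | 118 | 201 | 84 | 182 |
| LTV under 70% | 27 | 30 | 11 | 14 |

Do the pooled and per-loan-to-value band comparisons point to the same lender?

LTV over 85%: Union Mortgage 194/517 = 37.5%, FirstBank 113/463 = 24.4% → Union Mortgage
LTV 70–85%: Union Mortgage 118/201 = 58.7%, FirstBank 84/182 = 46.2% → Union Mortgage
LTV under 70%: Union Mortgage 27/30 = 90.0%, FirstBank 11/14 = 78.6% → Union Mortgage
Overall: Union Mortgage 339/748 = 45.3%, FirstBank 208/659 = 31.6% → Union Mortgage
Union Mortgage wins overall and in every loan-to-value group — no reversal.

Yes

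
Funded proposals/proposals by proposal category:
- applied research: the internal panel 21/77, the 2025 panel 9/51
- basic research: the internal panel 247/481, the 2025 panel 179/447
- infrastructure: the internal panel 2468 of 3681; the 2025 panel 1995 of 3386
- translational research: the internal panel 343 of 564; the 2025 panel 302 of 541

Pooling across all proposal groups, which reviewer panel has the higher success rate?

the internal panel

Applied research: the internal panel 21/77 = 27.3%, the 2025 panel 9/51 = 17.6% → the internal panel
Basic research: the internal panel 247/481 = 51.4%, the 2025 panel 179/447 = 40.0% → the internal panel
Infrastructure: the internal panel 2468/3681 = 67.0%, the 2025 panel 1995/3386 = 58.9% → the internal panel
Translational research: the internal panel 343/564 = 60.8%, the 2025 panel 302/541 = 55.8% → the internal panel
Overall: the internal panel 3079/4803 = 64.1%, the 2025 panel 2485/4425 = 56.2% → the internal panel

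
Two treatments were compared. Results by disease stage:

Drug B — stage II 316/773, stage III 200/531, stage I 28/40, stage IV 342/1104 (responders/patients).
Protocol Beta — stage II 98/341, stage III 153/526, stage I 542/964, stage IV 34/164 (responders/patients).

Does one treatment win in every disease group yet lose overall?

Yes

Stage II: Drug B 316/773 = 40.9%, Protocol Beta 98/341 = 28.7% → Drug B
Stage III: Drug B 200/531 = 37.7%, Protocol Beta 153/526 = 29.1% → Drug B
Stage I: Drug B 28/40 = 70.0%, Protocol Beta 542/964 = 56.2% → Drug B
Stage IV: Drug B 342/1104 = 31.0%, Protocol Beta 34/164 = 20.7% → Drug B
Overall: Drug B 886/2448 = 36.2%, Protocol Beta 827/1995 = 41.5% → Protocol Beta
Drug B wins each disease group but Protocol Beta wins overall — the comparison reverses. Drug B's patients skew toward stage IV, which has a lower base rate.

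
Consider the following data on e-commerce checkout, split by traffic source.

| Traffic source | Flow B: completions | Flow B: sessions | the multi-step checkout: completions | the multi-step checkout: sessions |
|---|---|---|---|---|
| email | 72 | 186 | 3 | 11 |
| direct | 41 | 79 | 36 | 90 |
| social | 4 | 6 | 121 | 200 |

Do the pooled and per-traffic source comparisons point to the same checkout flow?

Email: Flow B 72/186 = 38.7%, the multi-step checkout 3/11 = 27.3% → Flow B
Direct: Flow B 41/79 = 51.9%, the multi-step checkout 36/90 = 40.0% → Flow B
Social: Flow B 4/6 = 66.7%, the multi-step checkout 121/200 = 60.5% → Flow B
Overall: Flow B 117/271 = 43.2%, the multi-step checkout 160/301 = 53.2% → the multi-step checkout
Flow B wins each traffic group but the multi-step checkout wins overall — the comparison reverses. Flow B's sessions skew toward email, which has a lower base rate.

No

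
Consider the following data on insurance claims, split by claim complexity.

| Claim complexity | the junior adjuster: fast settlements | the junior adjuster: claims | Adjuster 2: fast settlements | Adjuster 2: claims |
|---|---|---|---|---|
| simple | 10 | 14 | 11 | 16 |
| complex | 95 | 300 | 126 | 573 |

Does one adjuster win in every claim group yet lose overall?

No

Simple: the junior adjuster 10/14 = 71.4%, Adjuster 2 11/16 = 68.8% → the junior adjuster
Complex: the junior adjuster 95/300 = 31.7%, Adjuster 2 126/573 = 22.0% → the junior adjuster
Overall: the junior adjuster 105/314 = 33.4%, Adjuster 2 137/589 = 23.3% → the junior adjuster
The junior adjuster wins overall and in every claim group — no reversal.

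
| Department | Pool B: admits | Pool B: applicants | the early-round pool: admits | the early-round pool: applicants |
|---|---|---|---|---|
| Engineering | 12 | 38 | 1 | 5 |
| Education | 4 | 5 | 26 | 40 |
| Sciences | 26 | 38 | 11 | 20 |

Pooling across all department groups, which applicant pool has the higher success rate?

Engineering: Pool B 12/38 = 31.6%, the early-round pool 1/5 = 20.0% → Pool B
Education: Pool B 4/5 = 80.0%, the early-round pool 26/40 = 65.0% → Pool B
Sciences: Pool B 26/38 = 68.4%, the early-round pool 11/20 = 55.0% → Pool B
Overall: Pool B 42/81 = 51.9%, the early-round pool 38/65 = 58.5% → the early-round pool
(Pool B wins every department group but the early-round pool wins overall — Pool B's applicants skew toward the low-rate Engineering group.)

the early-round pool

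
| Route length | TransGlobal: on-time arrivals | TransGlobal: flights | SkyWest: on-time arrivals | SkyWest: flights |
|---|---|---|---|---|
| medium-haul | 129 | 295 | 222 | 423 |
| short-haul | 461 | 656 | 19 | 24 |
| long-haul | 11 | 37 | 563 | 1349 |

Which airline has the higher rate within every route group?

SkyWest

Medium-haul: TransGlobal 129/295 = 43.7%, SkyWest 222/423 = 52.5% → SkyWest
Short-haul: TransGlobal 461/656 = 70.3%, SkyWest 19/24 = 79.2% → SkyWest
Long-haul: TransGlobal 11/37 = 29.7%, SkyWest 563/1349 = 41.7% → SkyWest
SkyWest has the higher rate in all 3 groups.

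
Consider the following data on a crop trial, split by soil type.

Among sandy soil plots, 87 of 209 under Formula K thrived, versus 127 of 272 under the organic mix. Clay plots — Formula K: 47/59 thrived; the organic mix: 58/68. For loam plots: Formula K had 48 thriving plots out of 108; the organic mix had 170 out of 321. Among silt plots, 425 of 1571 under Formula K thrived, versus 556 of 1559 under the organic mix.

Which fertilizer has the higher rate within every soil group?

the organic mix

Sandy soil: Formula K 87/209 = 41.6%, the organic mix 127/272 = 46.7% → the organic mix
Clay: Formula K 47/59 = 79.7%, the organic mix 58/68 = 85.3% → the organic mix
Loam: Formula K 48/108 = 44.4%, the organic mix 170/321 = 53.0% → the organic mix
Silt: Formula K 425/1571 = 27.1%, the organic mix 556/1559 = 35.7% → the organic mix
The organic mix has the higher rate in all 4 groups.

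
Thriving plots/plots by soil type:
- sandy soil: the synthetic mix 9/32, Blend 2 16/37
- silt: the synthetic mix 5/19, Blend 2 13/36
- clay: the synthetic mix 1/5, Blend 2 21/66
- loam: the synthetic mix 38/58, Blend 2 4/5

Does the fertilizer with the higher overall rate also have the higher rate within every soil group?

Sandy soil: the synthetic mix 9/32 = 28.1%, Blend 2 16/37 = 43.2% → Blend 2
Silt: the synthetic mix 5/19 = 26.3%, Blend 2 13/36 = 36.1% → Blend 2
Clay: the synthetic mix 1/5 = 20.0%, Blend 2 21/66 = 31.8% → Blend 2
Loam: the synthetic mix 38/58 = 65.5%, Blend 2 4/5 = 80.0% → Blend 2
Overall: the synthetic mix 53/114 = 46.5%, Blend 2 54/144 = 37.5% → the synthetic mix
Blend 2 wins each soil group but the synthetic mix wins overall — the comparison reverses. Blend 2's plots skew toward clay, which has a lower base rate.

No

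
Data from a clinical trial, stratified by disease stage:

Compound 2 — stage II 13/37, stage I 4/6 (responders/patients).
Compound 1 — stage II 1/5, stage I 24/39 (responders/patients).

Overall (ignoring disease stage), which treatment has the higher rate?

Stage II: Compound 2 13/37 = 35.1%, Compound 1 1/5 = 20.0% → Compound 2
Stage I: Compound 2 4/6 = 66.7%, Compound 1 24/39 = 61.5% → Compound 2
Overall: Compound 2 17/43 = 39.5%, Compound 1 25/44 = 56.8% → Compound 1
(Compound 2 wins every disease group but Compound 1 wins overall — Compound 2's patients skew toward the low-rate stage II group.)

Compound 1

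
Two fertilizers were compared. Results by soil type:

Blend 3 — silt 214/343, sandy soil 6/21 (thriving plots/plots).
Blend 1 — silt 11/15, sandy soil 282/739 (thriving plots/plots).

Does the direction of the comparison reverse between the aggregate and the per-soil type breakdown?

Silt: Blend 3 214/343 = 62.4%, Blend 1 11/15 = 73.3% → Blend 1
Sandy soil: Blend 3 6/21 = 28.6%, Blend 1 282/739 = 38.2% → Blend 1
Overall: Blend 3 220/364 = 60.4%, Blend 1 293/754 = 38.9% → Blend 3
Blend 1 wins each soil group but Blend 3 wins overall — the comparison reverses. Blend 1's plots skew toward sandy soil, which has a lower base rate.

Yes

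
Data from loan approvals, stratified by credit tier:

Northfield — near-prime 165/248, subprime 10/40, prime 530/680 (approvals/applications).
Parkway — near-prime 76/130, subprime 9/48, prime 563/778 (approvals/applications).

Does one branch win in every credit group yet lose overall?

Near-prime: Northfield 165/248 = 66.5%, Parkway 76/130 = 58.5% → Northfield
Subprime: Northfield 10/40 = 25.0%, Parkway 9/48 = 18.8% → Northfield
Prime: Northfield 530/680 = 77.9%, Parkway 563/778 = 72.4% → Northfield
Overall: Northfield 705/968 = 72.8%, Parkway 648/956 = 67.8% → Northfield
Northfield wins overall and in every credit group — no reversal.

No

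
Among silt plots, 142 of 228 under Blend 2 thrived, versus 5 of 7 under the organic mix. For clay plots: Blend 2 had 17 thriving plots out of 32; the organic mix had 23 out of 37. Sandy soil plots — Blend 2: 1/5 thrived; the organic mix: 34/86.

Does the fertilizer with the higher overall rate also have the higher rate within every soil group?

Silt: Blend 2 142/228 = 62.3%, the organic mix 5/7 = 71.4% → the organic mix
Clay: Blend 2 17/32 = 53.1%, the organic mix 23/37 = 62.2% → the organic mix
Sandy soil: Blend 2 1/5 = 20.0%, the organic mix 34/86 = 39.5% → the organic mix
Overall: Blend 2 160/265 = 60.4%, the organic mix 62/130 = 47.7% → Blend 2
The organic mix wins each soil group but Blend 2 wins overall — the comparison reverses. The organic mix's plots skew toward sandy soil, which has a lower base rate.

No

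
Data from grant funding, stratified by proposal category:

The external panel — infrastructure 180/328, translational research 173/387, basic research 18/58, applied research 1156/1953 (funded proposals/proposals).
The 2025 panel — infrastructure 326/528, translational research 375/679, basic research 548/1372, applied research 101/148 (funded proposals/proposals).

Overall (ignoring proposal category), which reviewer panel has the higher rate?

the external panel

Infrastructure: the external panel 180/328 = 54.9%, the 2025 panel 326/528 = 61.7% → the 2025 panel
Translational research: the external panel 173/387 = 44.7%, the 2025 panel 375/679 = 55.2% → the 2025 panel
Basic research: the external panel 18/58 = 31.0%, the 2025 panel 548/1372 = 39.9% → the 2025 panel
Applied research: the external panel 1156/1953 = 59.2%, the 2025 panel 101/148 = 68.2% → the 2025 panel
Overall: the external panel 1527/2726 = 56.0%, the 2025 panel 1350/2727 = 49.5% → the external panel
(The 2025 panel wins every proposal group but the external panel wins overall — the 2025 panel's proposals skew toward the low-rate basic research group.)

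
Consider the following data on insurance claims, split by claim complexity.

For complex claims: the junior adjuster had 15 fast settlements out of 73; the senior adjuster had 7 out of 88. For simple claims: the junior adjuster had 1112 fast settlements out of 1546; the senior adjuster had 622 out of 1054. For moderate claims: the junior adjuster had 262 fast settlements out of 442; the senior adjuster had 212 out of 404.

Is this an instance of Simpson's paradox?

No

Complex: the junior adjuster 15/73 = 20.5%, the senior adjuster 7/88 = 8.0% → the junior adjuster
Simple: the junior adjuster 1112/1546 = 71.9%, the senior adjuster 622/1054 = 59.0% → the junior adjuster
Moderate: the junior adjuster 262/442 = 59.3%, the senior adjuster 212/404 = 52.5% → the junior adjuster
Overall: the junior adjuster 1389/2061 = 67.4%, the senior adjuster 841/1546 = 54.4% → the junior adjuster
The junior adjuster wins overall and in every claim group — no reversal.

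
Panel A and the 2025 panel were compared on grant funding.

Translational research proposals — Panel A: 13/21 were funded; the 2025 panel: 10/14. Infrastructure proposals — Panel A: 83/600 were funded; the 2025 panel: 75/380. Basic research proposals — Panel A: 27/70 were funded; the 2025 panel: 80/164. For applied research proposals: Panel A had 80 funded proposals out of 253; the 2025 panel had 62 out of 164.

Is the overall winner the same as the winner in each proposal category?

Translational research: Panel A 13/21 = 61.9%, the 2025 panel 10/14 = 71.4% → the 2025 panel
Infrastructure: Panel A 83/600 = 13.8%, the 2025 panel 75/380 = 19.7% → the 2025 panel
Basic research: Panel A 27/70 = 38.6%, the 2025 panel 80/164 = 48.8% → the 2025 panel
Applied research: Panel A 80/253 = 31.6%, the 2025 panel 62/164 = 37.8% → the 2025 panel
Overall: Panel A 203/944 = 21.5%, the 2025 panel 227/722 = 31.4% → the 2025 panel
The 2025 panel wins overall and in every proposal group — no reversal.

Yes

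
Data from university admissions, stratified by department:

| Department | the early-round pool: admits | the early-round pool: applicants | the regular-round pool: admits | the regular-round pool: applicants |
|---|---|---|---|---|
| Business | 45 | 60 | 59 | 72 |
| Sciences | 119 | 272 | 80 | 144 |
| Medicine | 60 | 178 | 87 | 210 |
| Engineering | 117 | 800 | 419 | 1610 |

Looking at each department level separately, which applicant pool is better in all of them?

the regular-round pool

Business: the early-round pool 45/60 = 75.0%, the regular-round pool 59/72 = 81.9% → the regular-round pool
Sciences: the early-round pool 119/272 = 43.8%, the regular-round pool 80/144 = 55.6% → the regular-round pool
Medicine: the early-round pool 60/178 = 33.7%, the regular-round pool 87/210 = 41.4% → the regular-round pool
Engineering: the early-round pool 117/800 = 14.6%, the regular-round pool 419/1610 = 26.0% → the regular-round pool
The regular-round pool has the higher rate in all 4 groups.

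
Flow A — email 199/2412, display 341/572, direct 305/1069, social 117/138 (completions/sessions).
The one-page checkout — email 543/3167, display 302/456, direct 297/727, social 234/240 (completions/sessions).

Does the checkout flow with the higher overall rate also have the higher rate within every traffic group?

Yes

Email: Flow A 199/2412 = 8.3%, the one-page checkout 543/3167 = 17.1% → the one-page checkout
Display: Flow A 341/572 = 59.6%, the one-page checkout 302/456 = 66.2% → the one-page checkout
Direct: Flow A 305/1069 = 28.5%, the one-page checkout 297/727 = 40.9% → the one-page checkout
Social: Flow A 117/138 = 84.8%, the one-page checkout 234/240 = 97.5% → the one-page checkout
Overall: Flow A 962/4191 = 23.0%, the one-page checkout 1376/4590 = 30.0% → the one-page checkout
The one-page checkout wins overall and in every traffic group — no reversal.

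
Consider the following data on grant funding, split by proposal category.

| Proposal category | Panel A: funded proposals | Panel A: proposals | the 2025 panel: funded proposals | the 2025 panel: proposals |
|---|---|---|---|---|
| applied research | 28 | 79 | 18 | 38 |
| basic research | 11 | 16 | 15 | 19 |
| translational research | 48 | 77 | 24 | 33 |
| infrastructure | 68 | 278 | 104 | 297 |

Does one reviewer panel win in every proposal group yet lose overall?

No

Applied research: Panel A 28/79 = 35.4%, the 2025 panel 18/38 = 47.4% → the 2025 panel
Basic research: Panel A 11/16 = 68.8%, the 2025 panel 15/19 = 78.9% → the 2025 panel
Translational research: Panel A 48/77 = 62.3%, the 2025 panel 24/33 = 72.7% → the 2025 panel
Infrastructure: Panel A 68/278 = 24.5%, the 2025 panel 104/297 = 35.0% → the 2025 panel
Overall: Panel A 155/450 = 34.4%, the 2025 panel 161/387 = 41.6% → the 2025 panel
The 2025 panel wins overall and in every proposal group — no reversal.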